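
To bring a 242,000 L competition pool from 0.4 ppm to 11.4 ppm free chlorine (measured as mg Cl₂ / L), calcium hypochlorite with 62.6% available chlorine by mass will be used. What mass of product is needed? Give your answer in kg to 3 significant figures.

4.25 kg

Chlorine deficit: 11.4 − 0.4 = 11 ppm = 11 mg/L as Cl₂.
Cl₂ equivalent needed: 11 mg/L × 242,000 L = 2,662,000 mg = 2662 g.
Product at 62.6% available chlorine: 2662 / 0.626 = 4252 g.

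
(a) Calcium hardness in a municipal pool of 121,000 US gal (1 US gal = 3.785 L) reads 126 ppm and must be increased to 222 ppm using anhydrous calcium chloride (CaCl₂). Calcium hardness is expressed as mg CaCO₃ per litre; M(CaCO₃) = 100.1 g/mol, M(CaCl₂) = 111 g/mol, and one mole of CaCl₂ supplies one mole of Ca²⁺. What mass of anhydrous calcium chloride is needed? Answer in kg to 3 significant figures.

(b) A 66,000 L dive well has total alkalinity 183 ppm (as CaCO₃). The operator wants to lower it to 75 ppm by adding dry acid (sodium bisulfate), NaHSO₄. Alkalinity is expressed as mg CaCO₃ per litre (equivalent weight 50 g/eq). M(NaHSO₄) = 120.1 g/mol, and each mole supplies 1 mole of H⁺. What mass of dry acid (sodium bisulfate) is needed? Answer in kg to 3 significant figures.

(a) 48.8 kg; (b) 17.1 kg

(a) Volume: 121,000 US gal × 3.785 L/gal = 457,985 L.
(a) Hardness to add: (222 − 126) = 96 mg/L as CaCO₃ × 457,985 L = 43,970 g as CaCO₃.
(a) Moles of Ca²⁺ (1 mol Ca²⁺ ≡ 1 mol CaCO₃): 43,970 / 100.1 g/mol = 439.2 mol.
(a) Mass of CaCl₂: 439.2 × 111 = 48,750 g.

(b) Alkalinity to neutralize: (183 − 75) = 108 mg/L as CaCO₃ × 66,000 L = 7128 g as CaCO₃.
(b) Equivalents of H⁺ required: 7128 ÷ 50 g/eq = 142.6 eq = 142.6 mol NaHSO₄.
(b) Mass of NaHSO₄: 142.6 × 120.1 = 17,120 g.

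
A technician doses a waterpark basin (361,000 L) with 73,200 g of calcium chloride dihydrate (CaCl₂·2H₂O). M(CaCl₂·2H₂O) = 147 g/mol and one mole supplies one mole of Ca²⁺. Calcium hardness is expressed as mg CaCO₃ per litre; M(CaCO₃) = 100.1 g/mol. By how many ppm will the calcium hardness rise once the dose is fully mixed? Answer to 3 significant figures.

138 ppm

Moles of Ca²⁺: 73,200 g ÷ 147 g/mol = 498 mol.
As CaCO₃: 498 mol × 100.1 g/mol = 49,850 g.
Rise: 49,850 g / 361,000 L × 1000 = 138.1 mg/L.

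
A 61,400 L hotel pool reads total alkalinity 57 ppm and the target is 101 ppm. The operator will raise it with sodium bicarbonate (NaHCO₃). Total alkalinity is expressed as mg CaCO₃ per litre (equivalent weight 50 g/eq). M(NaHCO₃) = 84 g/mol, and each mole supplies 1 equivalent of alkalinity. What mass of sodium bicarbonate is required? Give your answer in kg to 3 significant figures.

4.54 kg

Alkalinity to add: (101 − 57) = 44 mg/L as CaCO₃ × 61,400 L = 2702 g as CaCO₃.
Equivalents: 2702 g ÷ 50 g/eq = 54.03 eq.
NaHCO₃ supplies 1 eq per mole → 54.03 mol.
Mass: 54.03 mol × 84 g/mol = 4539 g.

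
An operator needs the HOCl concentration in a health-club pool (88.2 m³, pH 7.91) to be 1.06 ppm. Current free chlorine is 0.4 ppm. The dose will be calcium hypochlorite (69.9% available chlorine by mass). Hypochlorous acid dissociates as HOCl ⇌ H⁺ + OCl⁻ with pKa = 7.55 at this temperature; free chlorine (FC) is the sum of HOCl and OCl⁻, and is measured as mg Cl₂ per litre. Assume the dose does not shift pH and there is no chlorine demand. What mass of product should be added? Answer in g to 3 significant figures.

Volume: 88.2 m³ = 88,200 L.
[OCl⁻]/[HOCl] = 10^(pH − pKa) = 10^(7.91 − 7.55) = 2.291; fraction as HOCl = 1/(1 + 2.291) = 0.3039.
Free chlorine required for 1.06 ppm HOCl: 1.06 / 0.3039 = 3.488 ppm.
FC to add: 3.488 − 0.4 = 3.088 mg/L as Cl₂.
Cl₂ equivalent: 3.088 mg/L × 88,200 L = 272.4 g.
Product at 69.9% available Cl: 272.4 / 0.699 = 389.7 g.

390 g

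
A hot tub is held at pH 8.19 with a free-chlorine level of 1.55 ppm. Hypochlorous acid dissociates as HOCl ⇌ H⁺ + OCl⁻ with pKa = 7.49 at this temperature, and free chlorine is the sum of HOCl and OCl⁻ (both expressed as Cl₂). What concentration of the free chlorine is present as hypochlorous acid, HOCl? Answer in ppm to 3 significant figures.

[OCl⁻]/[HOCl] = 10^(pH − pKa) = 10^(8.19 − 7.49) = 10^0.70 = 5.012.
Fraction as HOCl = 1 / (1 + 5.012) = 0.1663.
HOCl = 0.1663 × 1.55 ppm = 0.2578 ppm.

0.258 ppm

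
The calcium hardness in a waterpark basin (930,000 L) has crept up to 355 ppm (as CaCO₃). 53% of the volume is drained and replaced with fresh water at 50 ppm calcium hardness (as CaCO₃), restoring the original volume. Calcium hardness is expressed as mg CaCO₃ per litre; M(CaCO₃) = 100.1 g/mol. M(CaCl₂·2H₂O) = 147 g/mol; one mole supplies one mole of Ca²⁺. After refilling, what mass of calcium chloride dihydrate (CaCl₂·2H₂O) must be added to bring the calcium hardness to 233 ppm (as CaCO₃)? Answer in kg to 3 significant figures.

After draining 53% and refilling: 355 × 0.47 + 50 × 0.53 = 193.35 ppm.
Deficit to target: 233 − 193.35 = 39.65 mg/L.
As CaCO₃: 39.65 mg/L × 930,000 L = 36,870 g; ÷ 100.1 = 368.4 mol Ca²⁺.
Mass: 368.4 × 147 = 54,150 g.

54.2 kg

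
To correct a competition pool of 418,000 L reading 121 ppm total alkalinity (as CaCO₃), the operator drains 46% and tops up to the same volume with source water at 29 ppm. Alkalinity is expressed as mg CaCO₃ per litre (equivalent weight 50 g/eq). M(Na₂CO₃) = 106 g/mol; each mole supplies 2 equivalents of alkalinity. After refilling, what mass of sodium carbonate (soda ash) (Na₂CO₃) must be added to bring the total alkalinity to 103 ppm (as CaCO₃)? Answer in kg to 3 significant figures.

10.8 kg

After draining 46% and refilling: 121 × 0.54 + 29 × 0.46 = 78.68 ppm.
Deficit to target: 103 − 78.68 = 24.32 mg/L.
As CaCO₃: 24.32 mg/L × 418,000 L = 10,170 g; ÷ 50 g/eq ÷ 2 = 101.7 mol Na₂CO₃.
Mass: 101.7 × 106 = 10,780 g.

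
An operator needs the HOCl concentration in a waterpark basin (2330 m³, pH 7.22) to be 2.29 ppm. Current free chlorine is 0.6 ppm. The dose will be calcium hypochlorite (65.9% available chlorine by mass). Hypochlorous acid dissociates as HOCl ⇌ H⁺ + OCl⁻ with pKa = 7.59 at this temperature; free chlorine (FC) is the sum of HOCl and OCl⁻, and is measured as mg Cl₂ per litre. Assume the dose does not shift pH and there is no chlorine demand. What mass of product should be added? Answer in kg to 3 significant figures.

9.43 kg

Volume: 2330 m³ = 2,330,000 L.
[OCl⁻]/[HOCl] = 10^(pH − pKa) = 10^(7.22 − 7.59) = 0.4266; fraction as HOCl = 1/(1 + 0.4266) = 0.701.
Free chlorine required for 2.29 ppm HOCl: 2.29 / 0.701 = 3.267 ppm.
FC to add: 3.267 − 0.6 = 2.667 mg/L as Cl₂.
Cl₂ equivalent: 2.667 mg/L × 2,330,000 L = 6214 g.
Product at 65.9% available Cl: 6214 / 0.659 = 9429 g.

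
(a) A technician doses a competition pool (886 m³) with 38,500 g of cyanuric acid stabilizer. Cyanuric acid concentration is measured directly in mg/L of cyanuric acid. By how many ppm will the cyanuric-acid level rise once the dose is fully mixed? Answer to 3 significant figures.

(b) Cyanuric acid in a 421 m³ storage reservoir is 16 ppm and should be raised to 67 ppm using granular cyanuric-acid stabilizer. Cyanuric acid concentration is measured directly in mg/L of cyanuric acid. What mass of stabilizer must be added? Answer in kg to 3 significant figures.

(a) 43.5 ppm; (b) 21.5 kg

(a) Volume: 886 m³ = 886,000 L.
(a) Rise: 38,500 g / 886,000 L × 1000 = 43.45 mg/L.

(b) Volume: 421 m³ = 421,000 L.
(b) CYA to add: (67 − 16) = 51 mg/L × 421,000 L = 21,470 g cyanuric acid.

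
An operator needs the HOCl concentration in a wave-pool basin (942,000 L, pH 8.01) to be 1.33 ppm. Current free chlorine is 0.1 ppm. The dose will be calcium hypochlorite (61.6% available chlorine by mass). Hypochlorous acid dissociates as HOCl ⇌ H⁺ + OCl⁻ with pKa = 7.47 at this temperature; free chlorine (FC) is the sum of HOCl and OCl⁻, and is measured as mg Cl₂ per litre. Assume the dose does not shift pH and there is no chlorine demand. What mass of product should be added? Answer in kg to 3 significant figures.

8.93 kg

[OCl⁻]/[HOCl] = 10^(pH − pKa) = 10^(8.01 − 7.47) = 3.467; fraction as HOCl = 1/(1 + 3.467) = 0.2238.
Free chlorine required for 1.33 ppm HOCl: 1.33 / 0.2238 = 5.942 ppm.
FC to add: 5.942 − 0.1 = 5.842 mg/L as Cl₂.
Cl₂ equivalent: 5.842 mg/L × 942,000 L = 5503 g.
Product at 61.6% available Cl: 5503 / 0.616 = 8933 g.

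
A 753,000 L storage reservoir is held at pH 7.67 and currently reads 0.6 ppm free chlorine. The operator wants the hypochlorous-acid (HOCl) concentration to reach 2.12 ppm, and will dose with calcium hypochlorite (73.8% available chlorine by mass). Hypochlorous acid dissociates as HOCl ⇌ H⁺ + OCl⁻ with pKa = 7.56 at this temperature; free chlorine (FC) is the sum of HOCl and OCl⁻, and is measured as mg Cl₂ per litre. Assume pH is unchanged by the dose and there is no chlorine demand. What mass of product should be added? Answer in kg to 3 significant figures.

4.34 kg

[OCl⁻]/[HOCl] = 10^(pH − pKa) = 10^(7.67 − 7.56) = 1.288; fraction as HOCl = 1/(1 + 1.288) = 0.437.
Free chlorine required for 2.12 ppm HOCl: 2.12 / 0.437 = 4.851 ppm.
FC to add: 4.851 − 0.6 = 4.251 mg/L as Cl₂.
Cl₂ equivalent: 4.251 mg/L × 753,000 L = 3201 g.
Product at 73.8% available Cl: 3201 / 0.738 = 4337 g.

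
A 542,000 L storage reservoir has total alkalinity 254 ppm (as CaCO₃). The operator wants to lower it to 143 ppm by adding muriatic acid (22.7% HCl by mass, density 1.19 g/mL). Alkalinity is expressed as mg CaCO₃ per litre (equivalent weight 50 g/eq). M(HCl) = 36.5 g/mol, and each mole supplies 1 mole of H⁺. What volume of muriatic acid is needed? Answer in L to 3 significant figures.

Alkalinity to neutralize: (254 − 143) = 111 mg/L as CaCO₃ × 542,000 L = 60,160 g as CaCO₃.
Equivalents of H⁺ required: 60,160 ÷ 50 g/eq = 1203 eq = 1203 mol HCl.
Mass of HCl: 1203 × 36.5 = 43,920 g.
Mass of 22.7% solution: 43,920 / 0.227 = 193,500 g.
Volume: 193,500 g ÷ 1.19 g/mL = 162,600 mL.

163 L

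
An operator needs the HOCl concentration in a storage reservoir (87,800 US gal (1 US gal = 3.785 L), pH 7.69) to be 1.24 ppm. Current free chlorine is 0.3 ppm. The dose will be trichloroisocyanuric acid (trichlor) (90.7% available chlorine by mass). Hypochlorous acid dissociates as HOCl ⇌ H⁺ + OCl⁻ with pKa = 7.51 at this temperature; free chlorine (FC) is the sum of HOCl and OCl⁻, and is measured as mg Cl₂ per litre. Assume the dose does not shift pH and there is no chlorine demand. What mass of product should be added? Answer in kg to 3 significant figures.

1.03 kg

Volume: 87,800 US gal × 3.785 L/gal = 332,323 L.
[OCl⁻]/[HOCl] = 10^(pH − pKa) = 10^(7.69 − 7.51) = 1.514; fraction as HOCl = 1/(1 + 1.514) = 0.3978.
Free chlorine required for 1.24 ppm HOCl: 1.24 / 0.3978 = 3.117 ppm.
FC to add: 3.117 − 0.3 = 2.817 mg/L as Cl₂.
Cl₂ equivalent: 2.817 mg/L × 332,323 L = 936.1 g.
Product at 90.7% available Cl: 936.1 / 0.907 = 1032 g.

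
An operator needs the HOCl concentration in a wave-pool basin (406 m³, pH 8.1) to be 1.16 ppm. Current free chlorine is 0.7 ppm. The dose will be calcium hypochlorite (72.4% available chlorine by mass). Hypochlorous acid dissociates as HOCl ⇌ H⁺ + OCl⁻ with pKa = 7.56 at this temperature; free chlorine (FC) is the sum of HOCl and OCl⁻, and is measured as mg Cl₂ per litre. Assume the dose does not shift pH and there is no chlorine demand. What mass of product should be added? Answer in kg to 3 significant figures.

Volume: 406 m³ = 406,000 L.
[OCl⁻]/[HOCl] = 10^(pH − pKa) = 10^(8.1 − 7.56) = 3.467; fraction as HOCl = 1/(1 + 3.467) = 0.2238.
Free chlorine required for 1.16 ppm HOCl: 1.16 / 0.2238 = 5.182 ppm.
FC to add: 5.182 − 0.7 = 4.482 mg/L as Cl₂.
Cl₂ equivalent: 4.482 mg/L × 406,000 L = 1820 g.
Product at 72.4% available Cl: 1820 / 0.724 = 2513 g.

2.51 kg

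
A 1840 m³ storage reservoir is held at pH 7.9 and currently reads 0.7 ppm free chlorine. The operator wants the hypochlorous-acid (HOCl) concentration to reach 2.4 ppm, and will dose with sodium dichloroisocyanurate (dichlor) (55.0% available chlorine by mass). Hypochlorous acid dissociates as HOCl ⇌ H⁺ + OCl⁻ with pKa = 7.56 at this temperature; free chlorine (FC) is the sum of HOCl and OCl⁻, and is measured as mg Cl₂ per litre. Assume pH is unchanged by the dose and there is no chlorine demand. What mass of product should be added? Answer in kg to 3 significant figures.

23.3 kg

Volume: 1840 m³ = 1,840,000 L.
[OCl⁻]/[HOCl] = 10^(pH − pKa) = 10^(7.9 − 7.56) = 2.188; fraction as HOCl = 1/(1 + 2.188) = 0.3137.
Free chlorine required for 2.4 ppm HOCl: 2.4 / 0.3137 = 7.651 ppm.
FC to add: 7.651 − 0.7 = 6.951 mg/L as Cl₂.
Cl₂ equivalent: 6.951 mg/L × 1,840,000 L = 12,790 g.
Product at 55.0% available Cl: 12,790 / 0.55 = 23,250 g.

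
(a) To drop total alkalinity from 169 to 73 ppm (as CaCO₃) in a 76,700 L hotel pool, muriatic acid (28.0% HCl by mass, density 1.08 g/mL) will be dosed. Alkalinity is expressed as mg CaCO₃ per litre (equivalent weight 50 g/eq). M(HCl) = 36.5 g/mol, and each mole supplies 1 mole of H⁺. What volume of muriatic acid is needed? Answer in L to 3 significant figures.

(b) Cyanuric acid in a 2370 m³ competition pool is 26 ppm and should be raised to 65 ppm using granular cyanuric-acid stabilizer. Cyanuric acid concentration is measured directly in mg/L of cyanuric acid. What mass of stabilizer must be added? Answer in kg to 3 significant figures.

(a) 17.8 L; (b) 92.4 kg

(a) Alkalinity to neutralize: (169 − 73) = 96 mg/L as CaCO₃ × 76,700 L = 7363 g as CaCO₃.
(a) Equivalents of H⁺ required: 7363 ÷ 50 g/eq = 147.3 eq = 147.3 mol HCl.
(a) Mass of HCl: 147.3 × 36.5 = 5375 g.
(a) Mass of 28.0% solution: 5375 / 0.28 = 19,200 g.
(a) Volume: 19,200 g ÷ 1.08 g/mL = 17,770 mL.

(b) Volume: 2370 m³ = 2,370,000 L.
(b) CYA to add: (65 − 26) = 39 mg/L × 2,370,000 L = 92,430 g cyanuric acid.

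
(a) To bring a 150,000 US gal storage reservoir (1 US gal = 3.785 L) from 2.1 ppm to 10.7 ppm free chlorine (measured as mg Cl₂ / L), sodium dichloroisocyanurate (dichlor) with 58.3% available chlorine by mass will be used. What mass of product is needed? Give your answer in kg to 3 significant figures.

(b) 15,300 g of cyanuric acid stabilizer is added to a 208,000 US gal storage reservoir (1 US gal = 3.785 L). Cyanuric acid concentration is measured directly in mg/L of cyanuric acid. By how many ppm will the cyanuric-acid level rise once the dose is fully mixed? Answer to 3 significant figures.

(a) 8.38 kg; (b) 19.4 ppm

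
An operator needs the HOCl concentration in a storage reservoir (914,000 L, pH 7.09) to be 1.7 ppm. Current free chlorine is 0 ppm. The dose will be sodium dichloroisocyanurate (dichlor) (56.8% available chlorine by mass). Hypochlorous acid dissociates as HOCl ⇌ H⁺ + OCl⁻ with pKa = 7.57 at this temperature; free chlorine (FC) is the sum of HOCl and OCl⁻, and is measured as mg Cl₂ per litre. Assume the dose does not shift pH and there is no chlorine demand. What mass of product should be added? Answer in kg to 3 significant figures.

3.64 kg

[OCl⁻]/[HOCl] = 10^(pH − pKa) = 10^(7.09 − 7.57) = 0.3311; fraction as HOCl = 1/(1 + 0.3311) = 0.7512.
Free chlorine required for 1.7 ppm HOCl: 1.7 / 0.7512 = 2.263 ppm.
FC to add: 2.263 − 0 = 2.263 mg/L as Cl₂.
Cl₂ equivalent: 2.263 mg/L × 914,000 L = 2068 g.
Product at 56.8% available Cl: 2068 / 0.568 = 3641 g.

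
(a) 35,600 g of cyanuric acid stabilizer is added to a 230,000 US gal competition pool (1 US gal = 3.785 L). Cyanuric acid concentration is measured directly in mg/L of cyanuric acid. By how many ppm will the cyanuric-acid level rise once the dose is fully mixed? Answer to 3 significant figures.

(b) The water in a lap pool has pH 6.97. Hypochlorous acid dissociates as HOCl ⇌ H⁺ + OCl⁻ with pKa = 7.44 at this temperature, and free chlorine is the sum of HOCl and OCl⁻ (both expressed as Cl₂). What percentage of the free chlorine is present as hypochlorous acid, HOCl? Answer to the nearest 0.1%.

(a) 40.9 ppm; (b) 74.7%

(a) Volume: 230,000 US gal × 3.785 L/gal = 870,550 L.
(a) Rise: 35,600 g / 870,550 L × 1000 = 40.89 mg/L.

(b) [OCl⁻]/[HOCl] = 10^(pH − pKa) = 10^(6.97 − 7.44) = 10^-0.47 = 0.3388.
(b) Fraction as HOCl = 1 / (1 + 0.3388) = 0.7469.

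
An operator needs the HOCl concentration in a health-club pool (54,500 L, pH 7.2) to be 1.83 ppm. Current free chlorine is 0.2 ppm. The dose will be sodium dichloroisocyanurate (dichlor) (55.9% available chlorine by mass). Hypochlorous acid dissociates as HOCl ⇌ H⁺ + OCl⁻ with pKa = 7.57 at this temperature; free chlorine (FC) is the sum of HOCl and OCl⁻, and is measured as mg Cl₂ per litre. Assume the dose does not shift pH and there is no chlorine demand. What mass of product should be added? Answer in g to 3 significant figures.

[OCl⁻]/[HOCl] = 10^(pH − pKa) = 10^(7.2 − 7.57) = 0.4266; fraction as HOCl = 1/(1 + 0.4266) = 0.701.
Free chlorine required for 1.83 ppm HOCl: 1.83 / 0.701 = 2.611 ppm.
FC to add: 2.611 − 0.2 = 2.411 mg/L as Cl₂.
Cl₂ equivalent: 2.411 mg/L × 54,500 L = 131.4 g.
Product at 55.9% available Cl: 131.4 / 0.559 = 235 g.

235 g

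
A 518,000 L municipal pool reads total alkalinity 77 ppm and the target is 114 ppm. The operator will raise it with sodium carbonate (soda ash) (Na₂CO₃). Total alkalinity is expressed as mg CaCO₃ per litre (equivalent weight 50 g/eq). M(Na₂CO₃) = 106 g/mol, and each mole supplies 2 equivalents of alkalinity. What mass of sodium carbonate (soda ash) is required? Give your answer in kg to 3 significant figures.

20.3 kg

Alkalinity to add: (114 − 77) = 37 mg/L as CaCO₃ × 518,000 L = 19,170 g as CaCO₃.
Equivalents: 19,170 g ÷ 50 g/eq = 383.3 eq.
Each mole of Na₂CO₃ supplies 2 eq, so 383.3 / 2 = 191.7 mol.
Mass: 191.7 mol × 106 g/mol = 20,320 g.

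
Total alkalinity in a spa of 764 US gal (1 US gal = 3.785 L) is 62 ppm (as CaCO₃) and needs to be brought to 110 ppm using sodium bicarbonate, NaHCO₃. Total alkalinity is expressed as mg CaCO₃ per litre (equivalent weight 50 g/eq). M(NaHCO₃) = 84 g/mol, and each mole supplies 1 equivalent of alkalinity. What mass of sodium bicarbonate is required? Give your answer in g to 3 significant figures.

233 g

Volume: 764 US gal × 3.785 L/gal = 2,892 L.
Alkalinity to add: (110 − 62) = 48 mg/L as CaCO₃ × 2,892 L = 138.8 g as CaCO₃.
Equivalents: 138.8 g ÷ 50 g/eq = 2.776 eq.
NaHCO₃ supplies 1 eq per mole → 2.776 mol.
Mass: 2.776 mol × 84 g/mol = 233.2 g.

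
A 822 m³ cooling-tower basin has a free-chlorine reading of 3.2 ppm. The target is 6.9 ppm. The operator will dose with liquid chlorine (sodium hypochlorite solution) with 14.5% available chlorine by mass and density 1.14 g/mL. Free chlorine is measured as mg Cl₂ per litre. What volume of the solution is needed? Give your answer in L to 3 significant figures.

18.4 L

Volume: 822 m³ = 822,000 L.
Chlorine deficit: 6.9 − 3.2 = 3.7 ppm = 3.7 mg/L as Cl₂.
Cl₂ equivalent needed: 3.7 mg/L × 822,000 L = 3,041,000 mg = 3041 g.
Product at 14.5% available chlorine: 3041 / 0.145 = 20,980 g.
Volume at density 1.14 g/mL: 20,980 g ÷ 1.14 g/mL = 18,400 mL.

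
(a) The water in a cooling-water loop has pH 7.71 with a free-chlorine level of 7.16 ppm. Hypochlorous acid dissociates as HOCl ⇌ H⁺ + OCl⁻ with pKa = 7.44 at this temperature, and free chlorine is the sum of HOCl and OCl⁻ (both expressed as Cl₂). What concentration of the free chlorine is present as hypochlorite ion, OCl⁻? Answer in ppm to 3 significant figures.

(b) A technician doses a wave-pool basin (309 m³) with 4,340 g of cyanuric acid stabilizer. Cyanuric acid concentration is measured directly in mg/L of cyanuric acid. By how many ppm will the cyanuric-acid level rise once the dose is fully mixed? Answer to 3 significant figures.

(a) 4.66 ppm; (b) 14.0 ppm

(a) [OCl⁻]/[HOCl] = 10^(pH − pKa) = 10^(7.71 − 7.44) = 10^0.27 = 1.862.
(a) Fraction as HOCl = 1 / (1 + 1.862) = 0.3494.
(a) OCl⁻ = (1 − 0.3494) × 7.16 ppm = 4.658 ppm.

(b) Volume: 309 m³ = 309,000 L.
(b) Rise: 4,340 g / 309,000 L × 1000 = 14.05 mg/L.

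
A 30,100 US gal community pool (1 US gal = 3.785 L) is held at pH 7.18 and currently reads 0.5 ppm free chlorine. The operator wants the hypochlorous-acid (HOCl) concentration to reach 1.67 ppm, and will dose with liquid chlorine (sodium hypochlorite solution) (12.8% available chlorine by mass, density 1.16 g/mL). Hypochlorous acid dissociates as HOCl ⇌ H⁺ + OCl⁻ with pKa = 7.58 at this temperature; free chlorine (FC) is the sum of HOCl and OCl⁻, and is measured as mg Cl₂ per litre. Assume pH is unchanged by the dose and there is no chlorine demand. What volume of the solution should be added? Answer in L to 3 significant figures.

Volume: 30,100 US gal × 3.785 L/gal = 113,928 L.
[OCl⁻]/[HOCl] = 10^(pH − pKa) = 10^(7.18 − 7.58) = 0.3981; fraction as HOCl = 1/(1 + 0.3981) = 0.7153.
Free chlorine required for 1.67 ppm HOCl: 1.67 / 0.7153 = 2.335 ppm.
FC to add: 2.335 − 0.5 = 1.835 mg/L as Cl₂.
Cl₂ equivalent: 1.835 mg/L × 113,928 L = 209 g.
Product at 12.8% available Cl: 209 / 0.128 = 1633 g.
Volume: 1633 g ÷ 1.16 g/mL = 1408 mL.

1.41 L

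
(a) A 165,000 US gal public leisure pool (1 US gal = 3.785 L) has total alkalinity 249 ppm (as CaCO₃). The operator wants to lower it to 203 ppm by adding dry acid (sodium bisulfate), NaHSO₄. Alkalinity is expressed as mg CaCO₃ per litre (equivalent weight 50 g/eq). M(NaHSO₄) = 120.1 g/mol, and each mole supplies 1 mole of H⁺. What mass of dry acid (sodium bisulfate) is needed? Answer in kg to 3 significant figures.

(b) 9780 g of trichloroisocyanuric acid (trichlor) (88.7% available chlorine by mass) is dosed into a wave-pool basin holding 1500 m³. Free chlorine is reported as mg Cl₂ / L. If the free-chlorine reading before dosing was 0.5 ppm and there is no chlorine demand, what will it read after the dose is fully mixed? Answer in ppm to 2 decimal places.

(a) 69.0 kg; (b) 6.28 ppm

(a) Volume: 165,000 US gal × 3.785 L/gal = 624,525 L.
(a) Alkalinity to neutralize: (249 − 203) = 46 mg/L as CaCO₃ × 624,525 L = 28,730 g as CaCO₃.
(a) Equivalents of H⁺ required: 28,730 ÷ 50 g/eq = 574.6 eq = 574.6 mol NaHSO₄.
(a) Mass of NaHSO₄: 574.6 × 120.1 = 69,010 g.

(b) Volume: 1500 m³ = 1,500,000 L.
(b) Available chlorine delivered: 9780 g × 0.887 = 8675 g as Cl₂.
(b) Concentration rise: 8675 g / 1,500,000 L = 5.783 mg/L = 5.78 ppm.
(b) Final FC: 0.5 + 5.78 = 6.28 ppm.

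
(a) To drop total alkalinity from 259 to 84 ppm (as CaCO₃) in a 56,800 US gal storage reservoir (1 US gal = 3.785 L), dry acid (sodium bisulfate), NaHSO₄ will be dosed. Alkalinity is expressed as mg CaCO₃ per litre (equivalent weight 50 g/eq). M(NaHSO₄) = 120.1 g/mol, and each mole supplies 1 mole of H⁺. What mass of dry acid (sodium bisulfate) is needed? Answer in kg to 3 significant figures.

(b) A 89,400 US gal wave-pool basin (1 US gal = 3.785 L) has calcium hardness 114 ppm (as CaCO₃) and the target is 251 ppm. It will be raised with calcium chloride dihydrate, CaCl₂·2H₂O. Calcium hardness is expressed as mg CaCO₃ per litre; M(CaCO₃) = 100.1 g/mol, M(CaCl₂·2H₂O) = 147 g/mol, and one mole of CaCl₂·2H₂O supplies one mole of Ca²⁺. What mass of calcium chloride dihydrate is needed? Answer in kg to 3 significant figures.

(a) Volume: 56,800 US gal × 3.785 L/gal = 214,988 L.
(a) Alkalinity to neutralize: (259 − 84) = 175 mg/L as CaCO₃ × 214,988 L = 37,620 g as CaCO₃.
(a) Equivalents of H⁺ required: 37,620 ÷ 50 g/eq = 752.5 eq = 752.5 mol NaHSO₄.
(a) Mass of NaHSO₄: 752.5 × 120.1 = 90,370 g.

(b) Volume: 89,400 US gal × 3.785 L/gal = 338,379 L.
(b) Hardness to add: (251 − 114) = 137 mg/L as CaCO₃ × 338,379 L = 46,360 g as CaCO₃.
(b) Moles of Ca²⁺ (1 mol Ca²⁺ ≡ 1 mol CaCO₃): 46,360 / 100.1 g/mol = 463.1 mol.
(b) Mass of CaCl₂·2H₂O: 463.1 × 147 = 68,080 g.

(a) 90.4 kg; (b) 68.1 kg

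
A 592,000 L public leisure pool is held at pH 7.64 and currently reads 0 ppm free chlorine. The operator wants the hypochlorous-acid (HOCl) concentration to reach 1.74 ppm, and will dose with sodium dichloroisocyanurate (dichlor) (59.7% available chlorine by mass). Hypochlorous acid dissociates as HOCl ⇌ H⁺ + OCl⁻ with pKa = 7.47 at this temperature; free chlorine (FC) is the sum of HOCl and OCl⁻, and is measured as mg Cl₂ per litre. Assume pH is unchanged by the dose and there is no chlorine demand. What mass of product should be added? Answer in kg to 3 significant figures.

4.28 kg

[OCl⁻]/[HOCl] = 10^(pH − pKa) = 10^(7.64 − 7.47) = 1.479; fraction as HOCl = 1/(1 + 1.479) = 0.4034.
Free chlorine required for 1.74 ppm HOCl: 1.74 / 0.4034 = 4.314 ppm.
FC to add: 4.314 − 0 = 4.314 mg/L as Cl₂.
Cl₂ equivalent: 4.314 mg/L × 592,000 L = 2554 g.
Product at 59.7% available Cl: 2554 / 0.597 = 4278 g.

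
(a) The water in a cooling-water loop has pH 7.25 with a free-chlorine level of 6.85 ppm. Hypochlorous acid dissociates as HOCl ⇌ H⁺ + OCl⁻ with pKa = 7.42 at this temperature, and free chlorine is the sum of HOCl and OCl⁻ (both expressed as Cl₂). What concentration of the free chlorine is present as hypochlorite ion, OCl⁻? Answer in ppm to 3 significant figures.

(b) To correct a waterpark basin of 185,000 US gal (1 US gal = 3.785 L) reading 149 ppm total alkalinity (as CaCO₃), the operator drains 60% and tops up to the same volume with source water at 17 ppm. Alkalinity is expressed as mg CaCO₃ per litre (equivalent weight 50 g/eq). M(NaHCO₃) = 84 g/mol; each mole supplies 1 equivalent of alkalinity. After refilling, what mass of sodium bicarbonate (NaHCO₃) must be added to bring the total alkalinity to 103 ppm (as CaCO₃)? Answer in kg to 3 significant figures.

(a) [OCl⁻]/[HOCl] = 10^(pH − pKa) = 10^(7.25 − 7.42) = 10^-0.17 = 0.6761.
(a) Fraction as HOCl = 1 / (1 + 0.6761) = 0.5966.
(a) OCl⁻ = (1 − 0.5966) × 6.85 ppm = 2.763 ppm.

(b) Volume: 185,000 US gal × 3.785 L/gal = 700,225 L.
(b) After draining 60% and refilling: 149 × 0.40 + 17 × 0.60 = 69.8 ppm.
(b) Deficit to target: 103 − 69.8 = 33.2 mg/L.
(b) As CaCO₃: 33.2 mg/L × 700,225 L = 23,250 g; ÷ 50 g/eq ÷ 1 = 464.9 mol NaHCO₃.
(b) Mass: 464.9 × 84 = 39,060 g.

(a) 2.76 ppm; (b) 39.1 kg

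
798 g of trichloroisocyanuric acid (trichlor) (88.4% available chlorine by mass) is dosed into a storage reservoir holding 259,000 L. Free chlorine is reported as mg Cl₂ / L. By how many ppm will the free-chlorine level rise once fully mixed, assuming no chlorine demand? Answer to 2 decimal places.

2.72 ppm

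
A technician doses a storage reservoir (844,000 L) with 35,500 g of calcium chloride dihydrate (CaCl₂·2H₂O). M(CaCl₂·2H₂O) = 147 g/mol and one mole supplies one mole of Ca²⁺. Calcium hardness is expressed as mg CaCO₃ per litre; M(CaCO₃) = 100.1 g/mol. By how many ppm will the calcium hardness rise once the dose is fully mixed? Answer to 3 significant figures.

28.6 ppm

Moles of Ca²⁺: 35,500 g ÷ 147 g/mol = 241.5 mol.
As CaCO₃: 241.5 mol × 100.1 g/mol = 24,170 g.
Rise: 24,170 g / 844,000 L × 1000 = 28.64 mg/L.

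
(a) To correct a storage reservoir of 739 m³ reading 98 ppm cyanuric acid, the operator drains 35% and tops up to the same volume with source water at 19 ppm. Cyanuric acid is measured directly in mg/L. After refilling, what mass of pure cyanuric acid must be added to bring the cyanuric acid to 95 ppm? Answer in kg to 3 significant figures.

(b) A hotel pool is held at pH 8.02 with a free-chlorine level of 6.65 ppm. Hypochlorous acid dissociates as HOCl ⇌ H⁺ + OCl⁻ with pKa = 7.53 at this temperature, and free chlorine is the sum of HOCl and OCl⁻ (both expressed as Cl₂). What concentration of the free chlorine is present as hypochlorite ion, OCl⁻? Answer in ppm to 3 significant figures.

(a) 18.2 kg; (b) 5.02 ppm

(a) Volume: 739 m³ = 739,000 L.
(a) After draining 35% and refilling: 98 × 0.65 + 19 × 0.35 = 70.35 ppm.
(a) Deficit to target: 95 − 70.35 = 24.65 mg/L.
(a) Mass: 24.65 mg/L × 739,000 L = 18,220 g cyanuric acid.

(b) [OCl⁻]/[HOCl] = 10^(pH − pKa) = 10^(8.02 − 7.53) = 10^0.49 = 3.09.
(b) Fraction as HOCl = 1 / (1 + 3.09) = 0.2445.
(b) OCl⁻ = (1 − 0.2445) × 6.65 ppm = 5.024 ppm.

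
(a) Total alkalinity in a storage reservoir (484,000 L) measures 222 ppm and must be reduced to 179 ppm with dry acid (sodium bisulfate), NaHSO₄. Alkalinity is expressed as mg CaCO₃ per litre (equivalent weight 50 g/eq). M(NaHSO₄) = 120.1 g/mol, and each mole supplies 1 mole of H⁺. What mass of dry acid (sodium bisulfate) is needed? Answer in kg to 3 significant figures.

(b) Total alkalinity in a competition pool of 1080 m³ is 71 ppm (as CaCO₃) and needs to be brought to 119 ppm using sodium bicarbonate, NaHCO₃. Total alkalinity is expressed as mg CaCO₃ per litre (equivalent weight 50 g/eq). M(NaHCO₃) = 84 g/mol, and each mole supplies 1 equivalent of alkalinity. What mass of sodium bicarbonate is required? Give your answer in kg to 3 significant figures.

(a) 50.0 kg; (b) 87.1 kg

(a) Alkalinity to neutralize: (222 − 179) = 43 mg/L as CaCO₃ × 484,000 L = 20,810 g as CaCO₃.
(a) Equivalents of H⁺ required: 20,810 ÷ 50 g/eq = 416.2 eq = 416.2 mol NaHSO₄.
(a) Mass of NaHSO₄: 416.2 × 120.1 = 49,990 g.

(b) Volume: 1080 m³ = 1,080,000 L.
(b) Alkalinity to add: (119 − 71) = 48 mg/L as CaCO₃ × 1,080,000 L = 51,840 g as CaCO₃.
(b) Equivalents: 51,840 g ÷ 50 g/eq = 1037 eq.
(b) NaHCO₃ supplies 1 eq per mole → 1037 mol.
(b) Mass: 1037 mol × 84 g/mol = 87,090 g.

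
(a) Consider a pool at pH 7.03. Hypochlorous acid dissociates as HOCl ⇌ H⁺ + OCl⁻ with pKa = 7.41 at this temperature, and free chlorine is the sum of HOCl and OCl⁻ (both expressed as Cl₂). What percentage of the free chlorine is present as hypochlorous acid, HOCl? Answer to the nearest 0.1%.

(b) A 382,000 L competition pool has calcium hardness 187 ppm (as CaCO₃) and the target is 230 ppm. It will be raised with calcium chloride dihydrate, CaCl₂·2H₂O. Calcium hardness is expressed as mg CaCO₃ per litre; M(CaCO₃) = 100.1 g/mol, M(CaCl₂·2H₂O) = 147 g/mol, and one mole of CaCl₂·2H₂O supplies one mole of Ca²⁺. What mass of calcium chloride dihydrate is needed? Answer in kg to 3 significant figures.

(a) 70.6%; (b) 24.1 kg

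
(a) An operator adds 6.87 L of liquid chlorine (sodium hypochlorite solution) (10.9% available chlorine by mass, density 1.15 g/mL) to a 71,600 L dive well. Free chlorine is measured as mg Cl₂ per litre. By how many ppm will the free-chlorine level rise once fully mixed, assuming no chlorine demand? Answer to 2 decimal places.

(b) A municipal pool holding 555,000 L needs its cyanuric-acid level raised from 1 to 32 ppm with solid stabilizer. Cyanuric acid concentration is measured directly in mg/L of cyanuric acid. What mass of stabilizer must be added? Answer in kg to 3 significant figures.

(a) Mass of solution: 6.87 L × 1000 mL/L × 1.15 g/mL = 7900 g.
(a) Available chlorine delivered: 7900 g × 0.109 = 861.2 g as Cl₂.
(a) Concentration rise: 861.2 g / 71,600 L = 12.03 mg/L = 12.03 ppm.

(b) CYA to add: (32 − 1) = 31 mg/L × 555,000 L = 17,200 g cyanuric acid.

(a) 12.03 ppm; (b) 17.2 kg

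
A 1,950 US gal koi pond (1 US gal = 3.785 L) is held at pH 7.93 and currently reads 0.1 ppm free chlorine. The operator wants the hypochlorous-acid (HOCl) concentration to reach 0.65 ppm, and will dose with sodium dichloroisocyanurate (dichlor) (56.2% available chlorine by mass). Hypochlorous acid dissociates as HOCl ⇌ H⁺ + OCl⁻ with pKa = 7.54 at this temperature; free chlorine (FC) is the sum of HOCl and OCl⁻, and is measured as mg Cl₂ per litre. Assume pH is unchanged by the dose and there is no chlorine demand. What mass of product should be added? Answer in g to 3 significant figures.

Volume: 1,950 US gal × 3.785 L/gal = 7,381 L.
[OCl⁻]/[HOCl] = 10^(pH − pKa) = 10^(7.93 − 7.54) = 2.455; fraction as HOCl = 1/(1 + 2.455) = 0.2895.
Free chlorine required for 0.65 ppm HOCl: 0.65 / 0.2895 = 2.246 ppm.
FC to add: 2.246 − 0.1 = 2.146 mg/L as Cl₂.
Cl₂ equivalent: 2.146 mg/L × 7,381 L = 15.84 g.
Product at 56.2% available Cl: 15.84 / 0.562 = 28.18 g.

28.2 g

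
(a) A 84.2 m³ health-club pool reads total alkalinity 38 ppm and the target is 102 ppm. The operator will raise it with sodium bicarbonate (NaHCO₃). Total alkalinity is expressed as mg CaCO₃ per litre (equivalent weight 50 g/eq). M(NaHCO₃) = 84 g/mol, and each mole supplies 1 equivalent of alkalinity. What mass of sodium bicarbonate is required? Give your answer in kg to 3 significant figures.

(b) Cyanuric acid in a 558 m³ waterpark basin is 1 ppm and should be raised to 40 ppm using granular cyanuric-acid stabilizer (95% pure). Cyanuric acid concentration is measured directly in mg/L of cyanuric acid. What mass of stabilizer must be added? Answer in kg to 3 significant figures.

(a) 9.05 kg; (b) 22.9 kg

(a) Volume: 84.2 m³ = 84,200 L.
(a) Alkalinity to add: (102 − 38) = 64 mg/L as CaCO₃ × 84,200 L = 5389 g as CaCO₃.
(a) Equivalents: 5389 g ÷ 50 g/eq = 107.8 eq.
(a) NaHCO₃ supplies 1 eq per mole → 107.8 mol.
(a) Mass: 107.8 mol × 84 g/mol = 9053 g.

(b) Volume: 558 m³ = 558,000 L.
(b) CYA to add: (40 − 1) = 39 mg/L × 558,000 L = 21,760 g cyanuric acid.
(b) At 95% purity: 21,760 / 0.95 = 22,910 g product.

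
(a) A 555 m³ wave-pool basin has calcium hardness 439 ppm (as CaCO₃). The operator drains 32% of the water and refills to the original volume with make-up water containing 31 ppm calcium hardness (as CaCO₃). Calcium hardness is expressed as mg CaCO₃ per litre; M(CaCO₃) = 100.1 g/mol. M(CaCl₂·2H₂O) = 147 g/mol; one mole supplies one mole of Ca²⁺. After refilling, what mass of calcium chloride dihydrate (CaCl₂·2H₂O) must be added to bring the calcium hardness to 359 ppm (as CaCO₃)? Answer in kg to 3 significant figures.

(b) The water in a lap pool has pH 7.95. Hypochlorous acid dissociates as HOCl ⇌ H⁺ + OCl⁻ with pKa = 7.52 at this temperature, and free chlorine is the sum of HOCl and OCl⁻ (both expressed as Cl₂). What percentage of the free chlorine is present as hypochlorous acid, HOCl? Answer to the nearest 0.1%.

(a) Volume: 555 m³ = 555,000 L.
(a) After draining 32% and refilling: 439 × 0.68 + 31 × 0.32 = 308.44 ppm.
(a) Deficit to target: 359 − 308.44 = 50.56 mg/L.
(a) As CaCO₃: 50.56 mg/L × 555,000 L = 28,060 g; ÷ 100.1 = 280.3 mol Ca²⁺.
(a) Mass: 280.3 × 147 = 41,210 g.

(b) [OCl⁻]/[HOCl] = 10^(pH − pKa) = 10^(7.95 − 7.52) = 10^0.43 = 2.692.
(b) Fraction as HOCl = 1 / (1 + 2.692) = 0.2709.

(a) 41.2 kg; (b) 27.1%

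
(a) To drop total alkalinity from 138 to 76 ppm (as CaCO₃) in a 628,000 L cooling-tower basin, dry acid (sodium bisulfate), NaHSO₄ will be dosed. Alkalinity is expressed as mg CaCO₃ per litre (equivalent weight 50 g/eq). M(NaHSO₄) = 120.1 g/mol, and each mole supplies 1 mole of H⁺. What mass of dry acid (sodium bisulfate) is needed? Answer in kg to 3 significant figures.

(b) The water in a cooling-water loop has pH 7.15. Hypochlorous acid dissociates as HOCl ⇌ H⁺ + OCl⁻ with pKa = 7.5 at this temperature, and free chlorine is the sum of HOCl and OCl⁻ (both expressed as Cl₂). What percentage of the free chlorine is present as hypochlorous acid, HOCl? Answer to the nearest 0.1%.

(a) 93.5 kg; (b) 69.1%

(a) Alkalinity to neutralize: (138 − 76) = 62 mg/L as CaCO₃ × 628,000 L = 38,940 g as CaCO₃.
(a) Equivalents of H⁺ required: 38,940 ÷ 50 g/eq = 778.7 eq = 778.7 mol NaHSO₄.
(a) Mass of NaHSO₄: 778.7 × 120.1 = 93,520 g.

(b) [OCl⁻]/[HOCl] = 10^(pH − pKa) = 10^(7.15 − 7.5) = 10^-0.35 = 0.4467.
(b) Fraction as HOCl = 1 / (1 + 0.4467) = 0.6912.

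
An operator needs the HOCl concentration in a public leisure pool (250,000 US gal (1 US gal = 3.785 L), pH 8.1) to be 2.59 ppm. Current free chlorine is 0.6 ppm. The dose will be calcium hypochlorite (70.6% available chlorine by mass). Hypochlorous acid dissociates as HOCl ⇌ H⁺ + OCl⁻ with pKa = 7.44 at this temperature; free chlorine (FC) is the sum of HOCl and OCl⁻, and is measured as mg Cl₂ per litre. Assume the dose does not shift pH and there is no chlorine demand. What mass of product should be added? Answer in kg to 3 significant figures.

18.5 kg

Volume: 250,000 US gal × 3.785 L/gal = 946,250 L.
[OCl⁻]/[HOCl] = 10^(pH − pKa) = 10^(8.1 − 7.44) = 4.571; fraction as HOCl = 1/(1 + 4.571) = 0.1795.
Free chlorine required for 2.59 ppm HOCl: 2.59 / 0.1795 = 14.43 ppm.
FC to add: 14.43 − 0.6 = 13.83 mg/L as Cl₂.
Cl₂ equivalent: 13.83 mg/L × 946,250 L = 13,090 g.
Product at 70.6% available Cl: 13,090 / 0.706 = 18,530 g.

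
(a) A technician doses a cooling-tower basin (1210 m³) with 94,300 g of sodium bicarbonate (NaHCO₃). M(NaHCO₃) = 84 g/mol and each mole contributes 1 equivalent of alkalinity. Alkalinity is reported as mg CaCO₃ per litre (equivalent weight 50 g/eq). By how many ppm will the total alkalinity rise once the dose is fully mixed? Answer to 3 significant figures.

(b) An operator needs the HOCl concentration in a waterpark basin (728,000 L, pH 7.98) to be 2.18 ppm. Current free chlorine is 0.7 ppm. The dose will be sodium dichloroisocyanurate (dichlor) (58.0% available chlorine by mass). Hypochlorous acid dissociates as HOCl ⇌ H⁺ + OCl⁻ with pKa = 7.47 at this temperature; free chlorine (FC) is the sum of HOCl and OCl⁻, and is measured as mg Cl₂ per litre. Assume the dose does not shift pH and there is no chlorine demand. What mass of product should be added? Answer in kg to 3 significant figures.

(a) 46.4 ppm; (b) 10.7 kg

(a) Volume: 1210 m³ = 1,210,000 L.
(a) Moles of NaHCO₃: 94,300 g ÷ 84 g/mol = 1123 mol → 1123 eq of alkalinity.
(a) As CaCO₃: 1123 eq × 50 g/eq = 56,130 g.
(a) Rise: 56,130 g / 1,210,000 L × 1000 = 46.39 mg/L.

(b) [OCl⁻]/[HOCl] = 10^(pH − pKa) = 10^(7.98 − 7.47) = 3.236; fraction as HOCl = 1/(1 + 3.236) = 0.2361.
(b) Free chlorine required for 2.18 ppm HOCl: 2.18 / 0.2361 = 9.234 ppm.
(b) FC to add: 9.234 − 0.7 = 8.534 mg/L as Cl₂.
(b) Cl₂ equivalent: 8.534 mg/L × 728,000 L = 6213 g.
(b) Product at 58.0% available Cl: 6213 / 0.58 = 10,710 g.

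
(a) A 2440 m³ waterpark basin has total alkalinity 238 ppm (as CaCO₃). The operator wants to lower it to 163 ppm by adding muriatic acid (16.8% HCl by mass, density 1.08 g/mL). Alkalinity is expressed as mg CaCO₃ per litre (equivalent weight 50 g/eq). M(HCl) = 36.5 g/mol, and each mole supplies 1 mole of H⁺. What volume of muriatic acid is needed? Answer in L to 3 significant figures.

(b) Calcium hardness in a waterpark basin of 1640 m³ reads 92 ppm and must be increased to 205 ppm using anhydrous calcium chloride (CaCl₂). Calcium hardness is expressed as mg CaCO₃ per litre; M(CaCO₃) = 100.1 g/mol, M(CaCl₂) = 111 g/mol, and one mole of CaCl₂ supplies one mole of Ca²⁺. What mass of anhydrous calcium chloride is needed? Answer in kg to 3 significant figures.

(a) Volume: 2440 m³ = 2,440,000 L.
(a) Alkalinity to neutralize: (238 − 163) = 75 mg/L as CaCO₃ × 2,440,000 L = 183,000 g as CaCO₃.
(a) Equivalents of H⁺ required: 183,000 ÷ 50 g/eq = 3660 eq = 3660 mol HCl.
(a) Mass of HCl: 3660 × 36.5 = 133,600 g.
(a) Mass of 16.8% solution: 133,600 / 0.168 = 795,200 g.
(a) Volume: 795,200 g ÷ 1.08 g/mL = 736,300 mL.

(b) Volume: 1640 m³ = 1,640,000 L.
(b) Hardness to add: (205 − 92) = 113 mg/L as CaCO₃ × 1,640,000 L = 185,300 g as CaCO₃.
(b) Moles of Ca²⁺ (1 mol Ca²⁺ ≡ 1 mol CaCO₃): 185,300 / 100.1 g/mol = 1851 mol.
(b) Mass of CaCl₂: 1851 × 111 = 205,500 g.

(a) 736 L; (b) 205 kg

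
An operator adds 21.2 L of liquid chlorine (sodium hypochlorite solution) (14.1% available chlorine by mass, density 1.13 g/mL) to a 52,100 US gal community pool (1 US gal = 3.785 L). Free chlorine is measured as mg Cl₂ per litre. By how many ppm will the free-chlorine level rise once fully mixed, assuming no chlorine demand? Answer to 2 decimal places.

Volume: 52,100 US gal × 3.785 L/gal = 197,198 L.
Mass of solution: 21.2 L × 1000 mL/L × 1.13 g/mL = 23,960 g.
Available chlorine delivered: 23,960 g × 0.141 = 3378 g as Cl₂.
Concentration rise: 3378 g / 197,198 L = 17.13 mg/L = 17.13 ppm.

17.13 ppm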